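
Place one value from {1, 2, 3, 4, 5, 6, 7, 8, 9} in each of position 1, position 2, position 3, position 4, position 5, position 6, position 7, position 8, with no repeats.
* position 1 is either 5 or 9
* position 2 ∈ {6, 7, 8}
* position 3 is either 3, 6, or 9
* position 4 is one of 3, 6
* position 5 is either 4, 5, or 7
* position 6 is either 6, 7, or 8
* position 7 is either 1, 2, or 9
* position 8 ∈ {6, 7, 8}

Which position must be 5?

position 2, position 6, position 8 between them cover only {6, 7, 8} — a naked triple. Remove those values from position 3, position 4, position 5.
position 4 must be 3 (only option left). So position 3 can't be 3.
position 3's domain is down to {9}, so position 3 = 9. Remove 9 from position 1, position 7.
So 5 goes to position 1.

position 1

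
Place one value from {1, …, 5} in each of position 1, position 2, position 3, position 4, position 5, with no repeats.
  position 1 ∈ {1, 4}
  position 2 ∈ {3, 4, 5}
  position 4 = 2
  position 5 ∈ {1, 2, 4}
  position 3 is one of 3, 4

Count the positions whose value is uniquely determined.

3

position 4's domain is down to {2}, so position 4 = 2. Strike 2 from position 5.
Among the 4 still-open variables, 5 fits only position 2 (and all 4 values in {1, 3, 4, 5} must be used), so position 2 = 5.
The 3 still-open variables draw from only 3 values {1, 3, 4}, so each is used; only position 3 can be 3, hence position 3 = 3.
Determined: position 2=5, position 3=3, position 4=2. The other positions each still have more than one consistent value. That makes 3.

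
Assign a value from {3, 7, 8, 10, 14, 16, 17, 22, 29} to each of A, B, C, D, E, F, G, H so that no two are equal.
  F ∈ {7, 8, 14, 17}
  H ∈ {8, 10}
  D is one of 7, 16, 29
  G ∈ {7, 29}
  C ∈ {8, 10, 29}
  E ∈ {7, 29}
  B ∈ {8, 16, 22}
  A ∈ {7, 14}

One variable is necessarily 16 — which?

Among the 8 variables, 17 fits only F (and all 8 values in {7, 8, 10, 14, 16, 17, 22, 29} must be used), so F = 17.
Among the 7 still-open variables, 14 fits only A (and all 7 values in {7, 8, 10, 14, 16, 22, 29} must be used), so A = 14.
The 6 still-open variables together cover exactly {7, 8, 10, 16, 22, 29} — 6 values for 6 variables — and 22 appears only in B's list, so B = 22.
Among the 5 still-open variables, 16 fits only D (and all 5 values in {7, 8, 10, 16, 29} must be used), so D = 16.

D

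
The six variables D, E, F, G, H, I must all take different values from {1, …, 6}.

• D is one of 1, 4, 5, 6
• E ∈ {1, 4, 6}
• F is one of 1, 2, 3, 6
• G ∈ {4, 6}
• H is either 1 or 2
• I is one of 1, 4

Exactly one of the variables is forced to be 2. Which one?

H

Among the 6 variables, 3 fits only F (and all 6 values in {1, 2, 3, 4, 5, 6} must be used), so F = 3.
Among the 5 still-open variables, 2 fits only H (and all 5 values in {1, 2, 4, 5, 6} must be used), so H = 2.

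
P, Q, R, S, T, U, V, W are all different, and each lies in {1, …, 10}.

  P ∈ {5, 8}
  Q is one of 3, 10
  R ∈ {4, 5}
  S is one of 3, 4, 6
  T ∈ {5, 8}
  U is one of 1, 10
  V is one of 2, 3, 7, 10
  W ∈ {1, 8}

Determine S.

6

The 2 variables P and T are confined to {5, 8}, which locks those values in; drop them from R, W.
R must be 4 (only option left). Remove 4 from S.
W has just one choice, so W = 1. Eliminate 1 elsewhere: U.
U's domain is down to {10}, so U = 10. Remove 10 from Q, V.
Q's domain is down to {3}, so Q = 3. Eliminate 3 elsewhere: S, V.
So S = 6.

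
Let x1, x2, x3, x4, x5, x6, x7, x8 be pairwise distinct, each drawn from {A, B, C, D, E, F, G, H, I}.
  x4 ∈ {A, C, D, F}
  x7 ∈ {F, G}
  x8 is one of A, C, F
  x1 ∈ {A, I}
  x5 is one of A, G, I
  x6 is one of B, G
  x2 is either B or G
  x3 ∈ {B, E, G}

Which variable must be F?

x7

Among the 8 variables, D fits only x4 (and all 8 values in {A, B, C, D, E, F, G, I} must be used), so x4 = D.
The 7 still-open variables together cover exactly {A, B, C, E, F, G, I} — 7 values for 7 variables — and C appears only in x8's list, so x8 = C.
Among the 6 still-open variables, E fits only x3 (and all 6 values in {A, B, E, F, G, I} must be used), so x3 = E.
Among the 5 still-open variables, F fits only x7 (and all 5 values in {A, B, F, G, I} must be used), so x7 = F.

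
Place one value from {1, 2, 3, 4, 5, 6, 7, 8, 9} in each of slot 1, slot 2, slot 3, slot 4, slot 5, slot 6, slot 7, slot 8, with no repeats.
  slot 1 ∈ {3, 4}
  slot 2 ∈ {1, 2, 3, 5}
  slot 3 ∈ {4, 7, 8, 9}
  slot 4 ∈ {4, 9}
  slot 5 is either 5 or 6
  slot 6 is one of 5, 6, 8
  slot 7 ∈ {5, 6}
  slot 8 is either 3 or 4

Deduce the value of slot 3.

7

The 2 variables slot 1 and slot 8 are confined to {3, 4}, which locks those values in; drop them from slot 2, slot 3, slot 4.
slot 4 has just one choice, so slot 4 = 9. Strike 9 from slot 3.
The 2 variables slot 5 and slot 7 are confined to {5, 6}, which locks those values in; drop them from slot 2, slot 6.
slot 6 has just one choice, so slot 6 = 8. Eliminate 8 elsewhere: slot 3.
So slot 3 = 7.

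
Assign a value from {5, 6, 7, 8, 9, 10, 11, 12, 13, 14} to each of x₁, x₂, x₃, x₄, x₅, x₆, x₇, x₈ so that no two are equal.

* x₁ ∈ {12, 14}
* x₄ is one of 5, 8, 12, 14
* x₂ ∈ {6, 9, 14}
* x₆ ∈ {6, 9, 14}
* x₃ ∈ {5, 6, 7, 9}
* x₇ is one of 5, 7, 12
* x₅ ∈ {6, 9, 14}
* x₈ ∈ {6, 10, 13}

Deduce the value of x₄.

x₂, x₅, x₆ between them cover only {6, 9, 14} — a naked triple. Remove those values from x₁, x₃, x₄, x₈.
x₁'s domain is down to {12}, so x₁ = 12. Eliminate 12 elsewhere: x₄, x₇.
The 2 variables x₃ and x₇ are confined to {5, 7}, which locks those values in; drop them from x₄.
So x₄ = 8.

8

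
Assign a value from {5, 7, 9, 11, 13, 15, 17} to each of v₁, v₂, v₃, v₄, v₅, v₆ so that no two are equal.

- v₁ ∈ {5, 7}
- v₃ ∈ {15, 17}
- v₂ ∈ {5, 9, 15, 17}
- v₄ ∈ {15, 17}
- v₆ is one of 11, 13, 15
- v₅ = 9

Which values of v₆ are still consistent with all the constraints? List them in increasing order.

11, 13

v₅'s domain is down to {9}, so v₅ = 9. Strike 9 from v₂.
v₃ and v₄ between them cover only {15, 17} — a naked pair. Remove those values from v₂, v₆.
v₂ has just one choice, so v₂ = 5. So v₁ can't be 5.
v₁ has just one choice, so v₁ = 7.
No further eliminations apply; v₆ can still be any of 11, 13.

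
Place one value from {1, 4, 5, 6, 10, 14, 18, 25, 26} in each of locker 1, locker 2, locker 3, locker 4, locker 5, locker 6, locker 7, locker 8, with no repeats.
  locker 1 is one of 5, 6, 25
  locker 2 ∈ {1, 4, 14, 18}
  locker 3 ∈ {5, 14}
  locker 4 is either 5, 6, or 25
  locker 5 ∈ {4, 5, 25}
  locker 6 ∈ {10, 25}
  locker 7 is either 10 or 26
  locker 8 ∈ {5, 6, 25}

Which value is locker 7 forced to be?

26

locker 1, locker 4, locker 8 share exactly the 3 values {5, 6, 25}; by pigeonhole those values go to them, so strike 5, 6, 25 from locker 3, locker 5, locker 6.
locker 3 must be 14 (only option left). So locker 2 can't be 14.
locker 5's domain is down to {4}, so locker 5 = 4. Strike 4 from locker 2.
locker 6's domain is down to {10}, so locker 6 = 10. Eliminate 10 elsewhere: locker 7.
So locker 7 = 26.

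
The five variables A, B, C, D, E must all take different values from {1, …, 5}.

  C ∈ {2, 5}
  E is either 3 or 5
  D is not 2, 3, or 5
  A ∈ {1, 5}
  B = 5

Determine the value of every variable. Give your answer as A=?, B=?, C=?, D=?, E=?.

A=1, B=5, C=2, D=4, E=3

B has just one choice, so B = 5. So A, C, E can't be 5.
C has just one choice, so C = 2.
That leaves E = 3.
A's domain is down to {1}, so A = 1. So D can't be 1.
D must be 4 (only option left).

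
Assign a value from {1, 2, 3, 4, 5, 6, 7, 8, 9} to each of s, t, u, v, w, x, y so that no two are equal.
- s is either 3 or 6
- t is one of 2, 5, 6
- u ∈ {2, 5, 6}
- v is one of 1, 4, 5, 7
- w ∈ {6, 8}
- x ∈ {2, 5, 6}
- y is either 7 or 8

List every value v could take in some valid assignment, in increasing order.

1, 4

t, u, x between them cover only {2, 5, 6} — a naked triple. Remove those values from s, v, w.
s must be 3 (only option left).
w must be 8 (only option left). Remove 8 from y.
y's domain is down to {7}, so y = 7. Remove 7 from v.
No further eliminations apply; v can still be any of 1, 4.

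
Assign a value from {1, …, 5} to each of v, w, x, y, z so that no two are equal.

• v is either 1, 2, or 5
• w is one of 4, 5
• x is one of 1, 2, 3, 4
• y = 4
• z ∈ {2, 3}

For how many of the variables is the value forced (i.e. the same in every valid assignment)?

2

y has just one choice, so y = 4. Strike 4 from w, x.
That leaves w = 5. Remove 5 from v.
Determined: w=5, y=4. The other variables each still have more than one consistent value. That makes 2.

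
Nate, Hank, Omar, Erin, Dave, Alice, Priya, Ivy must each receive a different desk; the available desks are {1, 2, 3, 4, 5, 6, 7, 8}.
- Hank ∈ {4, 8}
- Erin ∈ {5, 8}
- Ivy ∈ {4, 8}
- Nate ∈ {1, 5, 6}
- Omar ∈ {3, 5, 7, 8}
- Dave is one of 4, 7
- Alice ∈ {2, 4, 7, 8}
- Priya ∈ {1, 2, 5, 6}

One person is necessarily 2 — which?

Among the 8 variables, 3 fits only Omar (and all 8 values in {1, 2, 3, 4, 5, 6, 7, 8} must be used), so Omar = 3.
Hank and Ivy share exactly the 2 values {4, 8}; by pigeonhole those values go to them, so strike 4, 8 from Erin, Dave, Alice.
Erin's domain is down to {5}, so Erin = 5. Eliminate 5 elsewhere: Nate, Priya.
That leaves Dave = 7. Strike 7 from Alice.
So 2 goes to Alice.

Alice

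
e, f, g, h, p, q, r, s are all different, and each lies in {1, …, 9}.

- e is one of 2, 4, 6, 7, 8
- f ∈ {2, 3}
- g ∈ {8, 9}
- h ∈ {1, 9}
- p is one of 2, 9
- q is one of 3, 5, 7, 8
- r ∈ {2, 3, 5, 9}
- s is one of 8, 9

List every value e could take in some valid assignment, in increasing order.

4, 6

g and s between them cover only {8, 9} — a naked pair. Remove those values from e, h, p, q, r.
h must be 1 (only option left).
That leaves p = 2. Eliminate 2 elsewhere: e, f, r.
f must be 3 (only option left). Remove 3 from q, r.
r must be 5 (only option left). Remove 5 from q.
That leaves q = 7. So e can't be 7.
No further eliminations apply; e can still be any of 4, 6.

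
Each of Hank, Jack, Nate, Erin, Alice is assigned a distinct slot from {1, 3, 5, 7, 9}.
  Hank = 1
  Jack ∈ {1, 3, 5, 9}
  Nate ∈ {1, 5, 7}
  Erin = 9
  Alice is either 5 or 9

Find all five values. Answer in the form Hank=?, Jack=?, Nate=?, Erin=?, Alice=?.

Hank's domain is down to {1}, so Hank = 1. Eliminate 1 elsewhere: Jack, Nate.
That leaves Erin = 9. Remove 9 from Jack, Alice.
That leaves Alice = 5. So Jack, Nate can't be 5.
That leaves Jack = 3.
That leaves Nate = 7.

Hank=1, Jack=3, Nate=7, Erin=9, Alice=5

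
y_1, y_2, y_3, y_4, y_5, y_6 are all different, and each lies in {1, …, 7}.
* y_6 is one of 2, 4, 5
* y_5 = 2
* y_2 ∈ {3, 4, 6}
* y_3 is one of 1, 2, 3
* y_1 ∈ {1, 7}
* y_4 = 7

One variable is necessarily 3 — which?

y_4 must be 7 (only option left). So y_1 can't be 7.
y_5 must be 2 (only option left). Eliminate 2 elsewhere: y_3, y_6.
That leaves y_1 = 1. Strike 1 from y_3.
So 3 goes to y_3.

y_3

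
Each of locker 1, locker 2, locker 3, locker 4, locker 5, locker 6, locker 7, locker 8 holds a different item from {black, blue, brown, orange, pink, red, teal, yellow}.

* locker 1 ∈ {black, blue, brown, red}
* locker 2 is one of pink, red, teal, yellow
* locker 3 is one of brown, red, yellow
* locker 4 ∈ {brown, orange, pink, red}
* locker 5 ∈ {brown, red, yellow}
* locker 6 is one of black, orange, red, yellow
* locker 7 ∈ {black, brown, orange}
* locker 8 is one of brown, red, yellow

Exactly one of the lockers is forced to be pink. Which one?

The 8 variables together cover exactly {black, blue, brown, orange, pink, red, teal, yellow} — 8 values for 8 variables — and blue appears only in locker 1's list, so locker 1 = blue.
The 7 still-open variables draw from only 7 values {black, brown, orange, pink, red, teal, yellow}, so each is used; only locker 2 can be teal, hence locker 2 = teal.
The 6 still-open variables together cover exactly {black, brown, orange, pink, red, yellow} — 6 values for 6 variables — and pink appears only in locker 4's list, so locker 4 = pink.

locker 4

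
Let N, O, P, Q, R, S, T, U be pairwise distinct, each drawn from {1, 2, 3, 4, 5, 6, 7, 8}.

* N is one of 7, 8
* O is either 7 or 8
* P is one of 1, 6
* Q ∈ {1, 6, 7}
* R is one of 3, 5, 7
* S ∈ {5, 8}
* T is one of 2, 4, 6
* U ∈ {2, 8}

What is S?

5

The 8 variables draw from only 8 values {1, 2, 3, 4, 5, 6, 7, 8}, so each is used; only R can be 3, hence R = 3.
The 7 still-open variables draw from only 7 values {1, 2, 4, 5, 6, 7, 8}, so each is used; only T can be 4, hence T = 4.
The 6 still-open variables together cover exactly {1, 2, 5, 6, 7, 8} — 6 values for 6 variables — and 2 appears only in U's list, so U = 2.
The 5 still-open variables draw from only 5 values {1, 5, 6, 7, 8}, so each is used; only S can be 5, hence S = 5.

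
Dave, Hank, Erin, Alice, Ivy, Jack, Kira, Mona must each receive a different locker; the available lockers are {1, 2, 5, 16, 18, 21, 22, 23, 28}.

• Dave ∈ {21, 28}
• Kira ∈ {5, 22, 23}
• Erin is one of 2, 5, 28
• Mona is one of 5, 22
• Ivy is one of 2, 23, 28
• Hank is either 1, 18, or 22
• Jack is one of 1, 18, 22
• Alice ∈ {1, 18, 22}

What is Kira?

23

The 8 variables together cover exactly {1, 2, 5, 18, 21, 22, 23, 28} — 8 values for 8 variables — and 21 appears only in Dave's list, so Dave = 21.
The 3 variables Hank, Alice, Jack are confined to {1, 18, 22}, which locks those values in; drop them from Kira, Mona.
That leaves Mona = 5. Strike 5 from Erin, Kira.
So Kira = 23.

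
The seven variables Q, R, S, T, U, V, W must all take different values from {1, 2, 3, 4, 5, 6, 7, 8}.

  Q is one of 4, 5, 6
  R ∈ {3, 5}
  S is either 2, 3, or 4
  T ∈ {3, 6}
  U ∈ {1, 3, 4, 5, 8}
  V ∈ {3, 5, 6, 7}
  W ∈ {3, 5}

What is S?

R and W share exactly the 2 values {3, 5}; by pigeonhole those values go to them, so strike 3, 5 from Q, S, T, U, V.
T must be 6 (only option left). Strike 6 from Q, V.
V has just one choice, so V = 7.
That leaves Q = 4. Eliminate 4 elsewhere: S, U.
So S = 2.

2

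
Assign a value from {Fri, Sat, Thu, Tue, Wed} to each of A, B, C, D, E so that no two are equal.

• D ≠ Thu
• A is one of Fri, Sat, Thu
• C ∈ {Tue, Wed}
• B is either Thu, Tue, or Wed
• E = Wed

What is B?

Thu

E's domain is down to {Wed}, so E = Wed. So B, C, D can't be Wed.
C must be Tue (only option left). Remove Tue from B, D.
So B = Thu.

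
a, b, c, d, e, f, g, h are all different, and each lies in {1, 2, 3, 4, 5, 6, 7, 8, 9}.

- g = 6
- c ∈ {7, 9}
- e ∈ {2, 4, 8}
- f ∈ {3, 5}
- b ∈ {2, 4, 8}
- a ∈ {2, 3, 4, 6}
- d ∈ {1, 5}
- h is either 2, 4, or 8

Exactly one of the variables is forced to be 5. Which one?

f

g's domain is down to {6}, so g = 6. Remove 6 from a.
The 3 variables b, e, h are confined to {2, 4, 8}, which locks those values in; drop them from a.
That leaves a = 3. So f can't be 3.
So 5 goes to f.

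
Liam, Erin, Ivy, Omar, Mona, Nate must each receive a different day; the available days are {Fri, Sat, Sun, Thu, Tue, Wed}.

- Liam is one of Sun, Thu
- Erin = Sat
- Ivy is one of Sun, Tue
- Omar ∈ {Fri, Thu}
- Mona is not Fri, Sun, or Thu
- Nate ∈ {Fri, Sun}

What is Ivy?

Erin must be Sat (only option left). Strike Sat from Mona.
The 5 still-open variables together cover exactly {Fri, Sun, Thu, Tue, Wed} — 5 values for 5 variables — and Wed appears only in Mona's list, so Mona = Wed.
The 4 still-open variables together cover exactly {Fri, Sun, Thu, Tue} — 4 values for 4 variables — and Tue appears only in Ivy's list, so Ivy = Tue.

Tue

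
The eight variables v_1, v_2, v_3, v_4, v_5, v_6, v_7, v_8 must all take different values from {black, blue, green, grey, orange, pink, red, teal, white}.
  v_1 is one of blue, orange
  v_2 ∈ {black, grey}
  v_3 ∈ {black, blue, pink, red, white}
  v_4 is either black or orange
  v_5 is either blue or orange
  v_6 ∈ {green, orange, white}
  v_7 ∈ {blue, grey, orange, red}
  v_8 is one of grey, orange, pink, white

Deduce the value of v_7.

red

The 8 variables draw from only 8 values {black, blue, green, grey, orange, pink, red, white}, so each is used; only v_6 can be green, hence v_6 = green.
v_1 and v_5 share exactly the 2 values {blue, orange}; by pigeonhole those values go to them, so strike blue, orange from v_3, v_4, v_7, v_8.
v_4 has just one choice, so v_4 = black. Eliminate black elsewhere: v_2, v_3.
v_2's domain is down to {grey}, so v_2 = grey. Remove grey from v_7, v_8.
So v_7 = red.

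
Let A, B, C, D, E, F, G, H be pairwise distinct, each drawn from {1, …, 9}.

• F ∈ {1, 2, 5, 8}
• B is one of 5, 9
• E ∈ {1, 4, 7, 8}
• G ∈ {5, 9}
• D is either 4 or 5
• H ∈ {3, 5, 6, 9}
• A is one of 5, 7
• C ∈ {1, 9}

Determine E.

B and G share exactly the 2 values {5, 9}; by pigeonhole those values go to them, so strike 5, 9 from A, C, D, F, H.
A's domain is down to {7}, so A = 7. Remove 7 from E.
C has just one choice, so C = 1. Remove 1 from E, F.
D must be 4 (only option left). Remove 4 from E.
So E = 8.

8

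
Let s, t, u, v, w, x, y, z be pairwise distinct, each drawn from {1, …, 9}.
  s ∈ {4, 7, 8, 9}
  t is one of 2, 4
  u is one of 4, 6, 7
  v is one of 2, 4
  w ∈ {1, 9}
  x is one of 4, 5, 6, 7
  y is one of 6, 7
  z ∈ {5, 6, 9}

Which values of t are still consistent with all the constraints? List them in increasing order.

2, 4

The 8 variables together cover exactly {1, 2, 4, 5, 6, 7, 8, 9} — 8 values for 8 variables — and 1 appears only in w's list, so w = 1.
Among the 7 still-open variables, 8 fits only s (and all 7 values in {2, 4, 5, 6, 7, 8, 9} must be used), so s = 8.
The 6 still-open variables draw from only 6 values {2, 4, 5, 6, 7, 9}, so each is used; only z can be 9, hence z = 9.
Among the 5 still-open variables, 5 fits only x (and all 5 values in {2, 4, 5, 6, 7} must be used), so x = 5.
The 2 variables t and v are confined to {2, 4}, which locks those values in; drop them from u.
No further eliminations apply; t can still be any of 2, 4.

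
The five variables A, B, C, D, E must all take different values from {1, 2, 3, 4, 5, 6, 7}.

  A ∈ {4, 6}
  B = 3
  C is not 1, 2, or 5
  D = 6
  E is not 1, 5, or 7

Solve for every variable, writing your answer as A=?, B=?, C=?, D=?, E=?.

B's domain is down to {3}, so B = 3. Strike 3 from C, E.
D must be 6 (only option left). So A, C, E can't be 6.
A's domain is down to {4}, so A = 4. So C, E can't be 4.
C must be 7 (only option left).
That leaves E = 2.

A=4, B=3, C=7, D=6, E=2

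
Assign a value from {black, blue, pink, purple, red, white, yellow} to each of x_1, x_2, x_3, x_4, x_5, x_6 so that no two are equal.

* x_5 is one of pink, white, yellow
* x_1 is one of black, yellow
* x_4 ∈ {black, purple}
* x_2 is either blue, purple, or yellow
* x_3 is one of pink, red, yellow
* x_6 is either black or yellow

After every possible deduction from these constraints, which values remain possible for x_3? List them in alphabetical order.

pink, red

The 2 variables x_1 and x_6 are confined to {black, yellow}, which locks those values in; drop them from x_2, x_3, x_4, x_5.
x_4 must be purple (only option left). Eliminate purple elsewhere: x_2.
x_2 has just one choice, so x_2 = blue.
No further eliminations apply; x_3 can still be any of pink, red.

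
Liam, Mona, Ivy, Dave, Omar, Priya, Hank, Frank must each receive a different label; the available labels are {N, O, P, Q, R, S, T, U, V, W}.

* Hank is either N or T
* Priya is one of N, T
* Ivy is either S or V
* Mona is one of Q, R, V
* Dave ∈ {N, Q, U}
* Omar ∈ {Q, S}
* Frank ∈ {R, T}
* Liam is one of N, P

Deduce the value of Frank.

The 8 variables draw from only 8 values {N, P, Q, R, S, T, U, V}, so each is used; only Liam can be P, hence Liam = P.
Among the 7 still-open variables, U fits only Dave (and all 7 values in {N, Q, R, S, T, U, V} must be used), so Dave = U.
Priya and Hank share exactly the 2 values {N, T}; by pigeonhole those values go to them, so strike N, T from Frank.
So Frank = R.

R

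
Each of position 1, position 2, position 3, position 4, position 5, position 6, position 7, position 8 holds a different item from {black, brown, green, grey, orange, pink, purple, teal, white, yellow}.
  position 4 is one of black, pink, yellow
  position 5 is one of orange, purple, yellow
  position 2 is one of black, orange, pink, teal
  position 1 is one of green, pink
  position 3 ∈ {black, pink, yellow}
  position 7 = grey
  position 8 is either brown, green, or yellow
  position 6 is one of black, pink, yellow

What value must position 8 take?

position 7's domain is down to {grey}, so position 7 = grey.
position 3, position 4, position 6 between them cover only {black, pink, yellow} — a naked triple. Remove those values from position 1, position 2, position 5, position 8.
position 1's domain is down to {green}, so position 1 = green. So position 8 can't be green.
So position 8 = brown.

brown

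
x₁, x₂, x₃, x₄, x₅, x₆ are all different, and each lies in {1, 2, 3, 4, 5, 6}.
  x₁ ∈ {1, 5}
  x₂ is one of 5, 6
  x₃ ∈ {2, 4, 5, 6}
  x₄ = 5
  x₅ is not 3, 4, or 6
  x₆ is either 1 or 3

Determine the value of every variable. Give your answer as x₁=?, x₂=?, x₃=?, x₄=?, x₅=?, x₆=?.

x₄ must be 5 (only option left). Remove 5 from x₁, x₂, x₃, x₅.
x₁ must be 1 (only option left). Remove 1 from x₅, x₆.
x₂ must be 6 (only option left). Strike 6 from x₃.
x₅ must be 2 (only option left). Strike 2 from x₃.
That leaves x₆ = 3.
x₃ has just one choice, so x₃ = 4.

x₁=1, x₂=6, x₃=4, x₄=5, x₅=2, x₆=3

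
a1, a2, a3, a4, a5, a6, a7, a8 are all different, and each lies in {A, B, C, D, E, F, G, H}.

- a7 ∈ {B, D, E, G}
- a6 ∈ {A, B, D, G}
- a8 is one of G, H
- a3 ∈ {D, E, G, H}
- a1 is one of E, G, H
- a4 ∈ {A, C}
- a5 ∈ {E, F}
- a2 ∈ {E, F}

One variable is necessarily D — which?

Among the 8 variables, C fits only a4 (and all 8 values in {A, B, C, D, E, F, G, H} must be used), so a4 = C.
Among the 7 still-open variables, A fits only a6 (and all 7 values in {A, B, D, E, F, G, H} must be used), so a6 = A.
The 6 still-open variables together cover exactly {B, D, E, F, G, H} — 6 values for 6 variables — and B appears only in a7's list, so a7 = B.
Among the 5 still-open variables, D fits only a3 (and all 5 values in {D, E, F, G, H} must be used), so a3 = D.

a3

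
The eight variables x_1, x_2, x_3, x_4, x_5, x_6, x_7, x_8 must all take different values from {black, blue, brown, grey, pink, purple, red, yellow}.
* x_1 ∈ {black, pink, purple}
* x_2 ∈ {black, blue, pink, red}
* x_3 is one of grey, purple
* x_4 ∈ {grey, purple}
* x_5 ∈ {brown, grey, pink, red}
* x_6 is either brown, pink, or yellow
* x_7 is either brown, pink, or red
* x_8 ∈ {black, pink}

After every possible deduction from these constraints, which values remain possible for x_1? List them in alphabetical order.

Among the 8 variables, blue fits only x_2 (and all 8 values in {black, blue, brown, grey, pink, purple, red, yellow} must be used), so x_2 = blue.
The 7 still-open variables draw from only 7 values {black, brown, grey, pink, purple, red, yellow}, so each is used; only x_6 can be yellow, hence x_6 = yellow.
x_3 and x_4 share exactly the 2 values {grey, purple}; by pigeonhole those values go to them, so strike grey, purple from x_1, x_5.
x_1 and x_8 between them cover only {black, pink} — a naked pair. Remove those values from x_5, x_7.
No further eliminations apply; x_1 can still be any of black, pink.

black, pink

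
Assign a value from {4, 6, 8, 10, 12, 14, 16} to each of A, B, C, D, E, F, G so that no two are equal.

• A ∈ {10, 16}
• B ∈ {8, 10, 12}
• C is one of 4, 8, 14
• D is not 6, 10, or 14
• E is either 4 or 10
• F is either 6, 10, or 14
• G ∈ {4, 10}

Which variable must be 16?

The 7 variables draw from only 7 values {4, 6, 8, 10, 12, 14, 16}, so each is used; only F can be 6, hence F = 6.
The 6 still-open variables together cover exactly {4, 8, 10, 12, 14, 16} — 6 values for 6 variables — and 14 appears only in C's list, so C = 14.
The 2 variables E and G are confined to {4, 10}, which locks those values in; drop them from A, B, D.
So 16 goes to A.

A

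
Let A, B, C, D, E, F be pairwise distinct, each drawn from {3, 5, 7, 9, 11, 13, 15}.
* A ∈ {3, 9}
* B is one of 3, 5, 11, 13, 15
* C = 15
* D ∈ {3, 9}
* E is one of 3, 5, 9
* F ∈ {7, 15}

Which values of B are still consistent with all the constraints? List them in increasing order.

11, 13

C must be 15 (only option left). So B, F can't be 15.
F must be 7 (only option left).
The 2 variables A and D are confined to {3, 9}, which locks those values in; drop them from B, E.
E must be 5 (only option left). Strike 5 from B.
No further eliminations apply; B can still be any of 11, 13.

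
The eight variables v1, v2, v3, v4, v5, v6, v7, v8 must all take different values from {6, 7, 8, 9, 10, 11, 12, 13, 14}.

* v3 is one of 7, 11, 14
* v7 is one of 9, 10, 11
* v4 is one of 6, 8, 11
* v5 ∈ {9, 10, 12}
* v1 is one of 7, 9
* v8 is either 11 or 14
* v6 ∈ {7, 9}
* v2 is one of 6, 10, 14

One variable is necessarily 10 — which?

v7

The 8 variables draw from only 8 values {6, 7, 8, 9, 10, 11, 12, 14}, so each is used; only v4 can be 8, hence v4 = 8.
The 7 still-open variables draw from only 7 values {6, 7, 9, 10, 11, 12, 14}, so each is used; only v2 can be 6, hence v2 = 6.
The 6 still-open variables draw from only 6 values {7, 9, 10, 11, 12, 14}, so each is used; only v5 can be 12, hence v5 = 12.
Among the 5 still-open variables, 10 fits only v7 (and all 5 values in {7, 9, 10, 11, 14} must be used), so v7 = 10.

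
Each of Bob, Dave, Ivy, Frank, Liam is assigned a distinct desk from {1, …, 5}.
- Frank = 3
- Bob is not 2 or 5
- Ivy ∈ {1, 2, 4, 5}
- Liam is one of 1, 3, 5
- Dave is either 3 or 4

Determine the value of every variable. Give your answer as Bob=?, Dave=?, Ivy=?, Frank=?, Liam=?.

Bob=1, Dave=4, Ivy=2, Frank=3, Liam=5

Frank must be 3 (only option left). So Bob, Dave, Liam can't be 3.
Dave has just one choice, so Dave = 4. Eliminate 4 elsewhere: Bob, Ivy.
Bob's domain is down to {1}, so Bob = 1. Strike 1 from Ivy, Liam.
That leaves Liam = 5. So Ivy can't be 5.
Ivy has just one choice, so Ivy = 2.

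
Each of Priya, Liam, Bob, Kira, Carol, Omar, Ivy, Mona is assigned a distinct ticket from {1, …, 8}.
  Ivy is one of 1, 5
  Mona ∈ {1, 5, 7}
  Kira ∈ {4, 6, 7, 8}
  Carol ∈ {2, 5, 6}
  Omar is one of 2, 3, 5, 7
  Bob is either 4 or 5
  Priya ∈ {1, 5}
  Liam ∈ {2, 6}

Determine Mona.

7

The 8 variables draw from only 8 values {1, 2, 3, 4, 5, 6, 7, 8}, so each is used; only Omar can be 3, hence Omar = 3.
The 7 still-open variables together cover exactly {1, 2, 4, 5, 6, 7, 8} — 7 values for 7 variables — and 8 appears only in Kira's list, so Kira = 8.
The 6 still-open variables draw from only 6 values {1, 2, 4, 5, 6, 7}, so each is used; only Bob can be 4, hence Bob = 4.
The 5 still-open variables together cover exactly {1, 2, 5, 6, 7} — 5 values for 5 variables — and 7 appears only in Mona's list, so Mona = 7.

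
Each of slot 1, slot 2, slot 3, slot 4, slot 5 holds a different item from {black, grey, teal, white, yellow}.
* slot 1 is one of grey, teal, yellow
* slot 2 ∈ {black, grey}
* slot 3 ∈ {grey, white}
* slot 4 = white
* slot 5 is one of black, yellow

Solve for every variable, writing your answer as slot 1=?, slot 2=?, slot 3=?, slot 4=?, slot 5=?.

slot 4 has just one choice, so slot 4 = white. Strike white from slot 3.
slot 3 has just one choice, so slot 3 = grey. Remove grey from slot 1, slot 2.
That leaves slot 2 = black. So slot 5 can't be black.
slot 5 has just one choice, so slot 5 = yellow. So slot 1 can't be yellow.
slot 1 must be teal (only option left).

slot 1=teal, slot 2=black, slot 3=grey, slot 4=white, slot 5=yellow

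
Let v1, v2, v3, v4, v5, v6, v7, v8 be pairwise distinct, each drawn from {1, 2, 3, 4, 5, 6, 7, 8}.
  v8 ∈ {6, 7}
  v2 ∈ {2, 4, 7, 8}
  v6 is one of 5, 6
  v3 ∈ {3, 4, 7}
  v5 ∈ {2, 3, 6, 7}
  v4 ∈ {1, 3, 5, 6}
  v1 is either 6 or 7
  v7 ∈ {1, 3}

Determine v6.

5

Among the 8 variables, 8 fits only v2 (and all 8 values in {1, 2, 3, 4, 5, 6, 7, 8} must be used), so v2 = 8.
The 7 still-open variables together cover exactly {1, 2, 3, 4, 5, 6, 7} — 7 values for 7 variables — and 2 appears only in v5's list, so v5 = 2.
The 6 still-open variables draw from only 6 values {1, 3, 4, 5, 6, 7}, so each is used; only v3 can be 4, hence v3 = 4.
v1 and v8 share exactly the 2 values {6, 7}; by pigeonhole those values go to them, so strike 6, 7 from v4, v6.
So v6 = 5.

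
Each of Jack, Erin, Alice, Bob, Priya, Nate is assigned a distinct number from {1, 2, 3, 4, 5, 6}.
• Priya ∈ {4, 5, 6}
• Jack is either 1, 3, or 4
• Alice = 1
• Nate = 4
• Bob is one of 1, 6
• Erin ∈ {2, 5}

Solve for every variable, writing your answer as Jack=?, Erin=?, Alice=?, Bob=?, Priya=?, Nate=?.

Jack=3, Erin=2, Alice=1, Bob=6, Priya=5, Nate=4

Alice's domain is down to {1}, so Alice = 1. Strike 1 from Jack, Bob.
Bob must be 6 (only option left). Eliminate 6 elsewhere: Priya.
Nate's domain is down to {4}, so Nate = 4. Eliminate 4 elsewhere: Jack, Priya.
That leaves Jack = 3.
Priya's domain is down to {5}, so Priya = 5. So Erin can't be 5.
That leaves Erin = 2.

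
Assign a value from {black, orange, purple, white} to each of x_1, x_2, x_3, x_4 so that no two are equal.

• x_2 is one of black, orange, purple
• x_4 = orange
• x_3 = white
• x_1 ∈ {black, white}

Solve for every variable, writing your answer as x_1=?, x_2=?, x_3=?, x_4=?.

x_3's domain is down to {white}, so x_3 = white. So x_1 can't be white.
x_4 must be orange (only option left). Remove orange from x_2.
x_1 must be black (only option left). Eliminate black elsewhere: x_2.
x_2's domain is down to {purple}, so x_2 = purple.

x_1=black, x_2=purple, x_3=white, x_4=orange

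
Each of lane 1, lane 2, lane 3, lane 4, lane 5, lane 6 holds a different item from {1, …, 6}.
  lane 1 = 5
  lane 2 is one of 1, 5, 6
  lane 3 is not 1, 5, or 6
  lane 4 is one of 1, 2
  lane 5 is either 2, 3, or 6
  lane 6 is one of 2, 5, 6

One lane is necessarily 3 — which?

lane 1's domain is down to {5}, so lane 1 = 5. Remove 5 from lane 2, lane 6.
The 5 still-open variables draw from only 5 values {1, 2, 3, 4, 6}, so each is used; only lane 3 can be 4, hence lane 3 = 4.
Among the 4 still-open variables, 3 fits only lane 5 (and all 4 values in {1, 2, 3, 6} must be used), so lane 5 = 3.

lane 5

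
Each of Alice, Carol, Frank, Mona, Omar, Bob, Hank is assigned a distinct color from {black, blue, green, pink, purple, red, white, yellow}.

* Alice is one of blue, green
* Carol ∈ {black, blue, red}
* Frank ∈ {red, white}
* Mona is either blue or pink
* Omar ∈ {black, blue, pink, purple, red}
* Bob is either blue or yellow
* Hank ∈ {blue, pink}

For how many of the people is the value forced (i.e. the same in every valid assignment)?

Mona and Hank between them cover only {blue, pink} — a naked pair. Remove those values from Alice, Carol, Omar, Bob.
Alice's domain is down to {green}, so Alice = green.
Bob's domain is down to {yellow}, so Bob = yellow.
Determined: Alice=green, Bob=yellow. The other people each still have more than one consistent value. That makes 2.

2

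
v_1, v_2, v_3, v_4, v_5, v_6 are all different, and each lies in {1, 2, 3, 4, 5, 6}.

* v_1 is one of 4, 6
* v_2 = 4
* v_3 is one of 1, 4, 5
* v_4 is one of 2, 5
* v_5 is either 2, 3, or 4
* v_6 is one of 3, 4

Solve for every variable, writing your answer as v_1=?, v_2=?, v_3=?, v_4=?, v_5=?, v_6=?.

v_2 has just one choice, so v_2 = 4. So v_1, v_3, v_5, v_6 can't be 4.
That leaves v_6 = 3. Strike 3 from v_5.
v_1's domain is down to {6}, so v_1 = 6.
v_5's domain is down to {2}, so v_5 = 2. Remove 2 from v_4.
v_4's domain is down to {5}, so v_4 = 5. Eliminate 5 elsewhere: v_3.
That leaves v_3 = 1.

v_1=6, v_2=4, v_3=1, v_4=5, v_5=2, v_6=3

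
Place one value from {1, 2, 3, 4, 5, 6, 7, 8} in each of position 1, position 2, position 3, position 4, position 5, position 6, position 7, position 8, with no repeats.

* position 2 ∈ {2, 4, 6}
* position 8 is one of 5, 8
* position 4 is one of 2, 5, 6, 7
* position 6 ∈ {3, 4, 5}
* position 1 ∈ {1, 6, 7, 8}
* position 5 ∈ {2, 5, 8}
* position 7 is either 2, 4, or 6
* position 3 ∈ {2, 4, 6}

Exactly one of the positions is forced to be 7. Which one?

Among the 8 variables, 1 fits only position 1 (and all 8 values in {1, 2, 3, 4, 5, 6, 7, 8} must be used), so position 1 = 1.
Among the 7 still-open variables, 3 fits only position 6 (and all 7 values in {2, 3, 4, 5, 6, 7, 8} must be used), so position 6 = 3.
Among the 6 still-open variables, 7 fits only position 4 (and all 6 values in {2, 4, 5, 6, 7, 8} must be used), so position 4 = 7.

position 4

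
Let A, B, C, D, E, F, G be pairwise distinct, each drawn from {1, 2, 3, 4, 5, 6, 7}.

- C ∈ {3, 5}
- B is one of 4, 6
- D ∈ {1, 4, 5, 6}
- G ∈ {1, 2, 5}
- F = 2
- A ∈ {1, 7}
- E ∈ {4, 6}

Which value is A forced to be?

7

F must be 2 (only option left). Strike 2 from G.
The 6 still-open variables draw from only 6 values {1, 3, 4, 5, 6, 7}, so each is used; only C can be 3, hence C = 3.
Among the 5 still-open variables, 7 fits only A (and all 5 values in {1, 4, 5, 6, 7} must be used), so A = 7.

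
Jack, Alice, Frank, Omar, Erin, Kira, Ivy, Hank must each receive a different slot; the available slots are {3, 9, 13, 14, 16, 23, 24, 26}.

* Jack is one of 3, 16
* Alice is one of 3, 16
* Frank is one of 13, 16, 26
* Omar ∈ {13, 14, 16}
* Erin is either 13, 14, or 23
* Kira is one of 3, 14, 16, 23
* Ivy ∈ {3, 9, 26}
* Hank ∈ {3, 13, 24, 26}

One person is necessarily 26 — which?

Frank

The 8 variables together cover exactly {3, 9, 13, 14, 16, 23, 24, 26} — 8 values for 8 variables — and 9 appears only in Ivy's list, so Ivy = 9.
Among the 7 still-open variables, 24 fits only Hank (and all 7 values in {3, 13, 14, 16, 23, 24, 26} must be used), so Hank = 24.
Among the 6 still-open variables, 26 fits only Frank (and all 6 values in {3, 13, 14, 16, 23, 26} must be used), so Frank = 26.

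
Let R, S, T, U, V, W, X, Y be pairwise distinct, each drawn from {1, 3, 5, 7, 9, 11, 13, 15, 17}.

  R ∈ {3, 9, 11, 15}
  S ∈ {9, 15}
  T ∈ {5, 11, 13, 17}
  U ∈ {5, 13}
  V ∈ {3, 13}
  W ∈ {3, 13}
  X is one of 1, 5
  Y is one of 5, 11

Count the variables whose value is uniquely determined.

4

Among the 8 variables, 1 fits only X (and all 8 values in {1, 3, 5, 9, 11, 13, 15, 17} must be used), so X = 1.
The 7 still-open variables draw from only 7 values {3, 5, 9, 11, 13, 15, 17}, so each is used; only T can be 17, hence T = 17.
V and W share exactly the 2 values {3, 13}; by pigeonhole those values go to them, so strike 3, 13 from R, U.
U's domain is down to {5}, so U = 5. Eliminate 5 elsewhere: Y.
That leaves Y = 11. Eliminate 11 elsewhere: R.
Determined: T=17, U=5, X=1, Y=11. The other variables each still have more than one consistent value. That makes 4.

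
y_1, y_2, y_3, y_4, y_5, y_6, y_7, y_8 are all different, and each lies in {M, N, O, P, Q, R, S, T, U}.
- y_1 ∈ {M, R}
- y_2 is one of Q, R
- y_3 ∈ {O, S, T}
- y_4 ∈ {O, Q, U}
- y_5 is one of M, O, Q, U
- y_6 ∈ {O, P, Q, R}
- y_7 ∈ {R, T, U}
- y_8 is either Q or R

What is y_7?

T

Among the 8 variables, P fits only y_6 (and all 8 values in {M, O, P, Q, R, S, T, U} must be used), so y_6 = P.
The 7 still-open variables draw from only 7 values {M, O, Q, R, S, T, U}, so each is used; only y_3 can be S, hence y_3 = S.
The 6 still-open variables together cover exactly {M, O, Q, R, T, U} — 6 values for 6 variables — and T appears only in y_7's list, so y_7 = T.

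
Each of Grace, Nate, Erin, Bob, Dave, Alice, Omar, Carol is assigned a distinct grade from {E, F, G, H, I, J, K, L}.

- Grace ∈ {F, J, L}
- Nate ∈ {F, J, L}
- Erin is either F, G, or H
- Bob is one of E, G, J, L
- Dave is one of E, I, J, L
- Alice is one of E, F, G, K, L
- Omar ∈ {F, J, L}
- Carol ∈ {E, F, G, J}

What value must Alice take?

K

The 8 variables together cover exactly {E, F, G, H, I, J, K, L} — 8 values for 8 variables — and H appears only in Erin's list, so Erin = H.
The 7 still-open variables together cover exactly {E, F, G, I, J, K, L} — 7 values for 7 variables — and I appears only in Dave's list, so Dave = I.
The 6 still-open variables draw from only 6 values {E, F, G, J, K, L}, so each is used; only Alice can be K, hence Alice = K.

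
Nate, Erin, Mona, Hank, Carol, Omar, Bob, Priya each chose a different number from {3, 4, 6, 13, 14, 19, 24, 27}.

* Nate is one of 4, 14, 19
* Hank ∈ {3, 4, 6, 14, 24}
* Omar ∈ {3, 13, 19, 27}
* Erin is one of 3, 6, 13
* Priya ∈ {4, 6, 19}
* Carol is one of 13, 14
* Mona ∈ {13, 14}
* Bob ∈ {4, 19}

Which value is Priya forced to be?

6

Among the 8 variables, 24 fits only Hank (and all 8 values in {3, 4, 6, 13, 14, 19, 24, 27} must be used), so Hank = 24.
The 7 still-open variables draw from only 7 values {3, 4, 6, 13, 14, 19, 27}, so each is used; only Omar can be 27, hence Omar = 27.
Among the 6 still-open variables, 3 fits only Erin (and all 6 values in {3, 4, 6, 13, 14, 19} must be used), so Erin = 3.
The 5 still-open variables together cover exactly {4, 6, 13, 14, 19} — 5 values for 5 variables — and 6 appears only in Priya's list, so Priya = 6.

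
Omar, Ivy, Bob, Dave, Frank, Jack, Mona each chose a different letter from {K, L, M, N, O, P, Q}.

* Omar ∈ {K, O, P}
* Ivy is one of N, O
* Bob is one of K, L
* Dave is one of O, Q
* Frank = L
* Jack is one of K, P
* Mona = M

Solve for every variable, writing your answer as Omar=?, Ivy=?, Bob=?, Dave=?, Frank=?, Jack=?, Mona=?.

Frank must be L (only option left). Eliminate L elsewhere: Bob.
Mona must be M (only option left).
Bob has just one choice, so Bob = K. Eliminate K elsewhere: Omar, Jack.
That leaves Jack = P. Strike P from Omar.
Omar's domain is down to {O}, so Omar = O. Remove O from Ivy, Dave.
Ivy must be N (only option left).
Dave's domain is down to {Q}, so Dave = Q.

Omar=O, Ivy=N, Bob=K, Dave=Q, Frank=L, Jack=P, Mona=M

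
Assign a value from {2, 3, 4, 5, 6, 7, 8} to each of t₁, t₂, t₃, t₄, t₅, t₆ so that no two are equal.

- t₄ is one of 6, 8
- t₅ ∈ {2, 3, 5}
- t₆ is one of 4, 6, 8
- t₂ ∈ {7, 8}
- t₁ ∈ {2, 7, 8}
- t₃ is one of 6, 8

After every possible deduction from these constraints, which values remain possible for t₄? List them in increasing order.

6, 8

t₃ and t₄ between them cover only {6, 8} — a naked pair. Remove those values from t₁, t₂, t₆.
t₂ has just one choice, so t₂ = 7. Strike 7 from t₁.
t₆ must be 4 (only option left).
That leaves t₁ = 2. Remove 2 from t₅.
No further eliminations apply; t₄ can still be any of 6, 8.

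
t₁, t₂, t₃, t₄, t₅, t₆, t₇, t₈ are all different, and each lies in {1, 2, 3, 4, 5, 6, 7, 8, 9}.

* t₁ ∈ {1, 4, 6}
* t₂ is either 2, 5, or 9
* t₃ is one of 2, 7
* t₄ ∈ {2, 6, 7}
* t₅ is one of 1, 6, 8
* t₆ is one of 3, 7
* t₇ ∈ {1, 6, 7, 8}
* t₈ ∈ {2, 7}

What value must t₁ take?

4

t₃ and t₈ between them cover only {2, 7} — a naked pair. Remove those values from t₂, t₄, t₆, t₇.
t₄'s domain is down to {6}, so t₄ = 6. So t₁, t₅, t₇ can't be 6.
t₆ must be 3 (only option left).
t₅ and t₇ share exactly the 2 values {1, 8}; by pigeonhole those values go to them, so strike 1, 8 from t₁.
So t₁ = 4.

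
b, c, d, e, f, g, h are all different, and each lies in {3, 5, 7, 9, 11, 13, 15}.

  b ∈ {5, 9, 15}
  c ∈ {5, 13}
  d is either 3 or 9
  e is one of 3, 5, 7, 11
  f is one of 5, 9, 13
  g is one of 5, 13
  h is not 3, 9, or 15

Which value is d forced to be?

Among the 7 variables, 15 fits only b (and all 7 values in {3, 5, 7, 9, 11, 13, 15} must be used), so b = 15.
c and g between them cover only {5, 13} — a naked pair. Remove those values from e, f, h.
f's domain is down to {9}, so f = 9. Strike 9 from d.
So d = 3.

3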